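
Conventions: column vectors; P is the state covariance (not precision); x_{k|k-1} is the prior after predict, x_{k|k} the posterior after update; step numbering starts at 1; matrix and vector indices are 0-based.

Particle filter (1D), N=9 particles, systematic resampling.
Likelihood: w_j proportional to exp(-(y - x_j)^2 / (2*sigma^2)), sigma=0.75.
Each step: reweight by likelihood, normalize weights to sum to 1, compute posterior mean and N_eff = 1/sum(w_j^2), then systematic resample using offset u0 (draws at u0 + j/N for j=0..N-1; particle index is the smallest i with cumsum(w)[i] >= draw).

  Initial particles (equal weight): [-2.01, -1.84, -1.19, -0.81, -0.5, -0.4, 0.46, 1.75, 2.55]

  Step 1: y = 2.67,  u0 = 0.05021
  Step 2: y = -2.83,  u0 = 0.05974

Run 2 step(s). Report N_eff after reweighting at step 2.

step 1: w=[0.0000, 0.0000, 0.0000, 0.0000, 0.0001, 0.0002, 0.0088, 0.3202, 0.6707]  mean=2.2746  Neff=1.8101  idx=[7, 7, 7, 8, 8, 8, 8, 8, 8]
step 2: w=[0.3328, 0.3328, 0.3328, 0.0003, 0.0003, 0.0003, 0.0003, 0.0003, 0.0003]  mean=1.7513  Neff=3.0101  idx=[0, 0, 0, 1, 1, 1, 2, 2, 2]

N_eff = 3.0101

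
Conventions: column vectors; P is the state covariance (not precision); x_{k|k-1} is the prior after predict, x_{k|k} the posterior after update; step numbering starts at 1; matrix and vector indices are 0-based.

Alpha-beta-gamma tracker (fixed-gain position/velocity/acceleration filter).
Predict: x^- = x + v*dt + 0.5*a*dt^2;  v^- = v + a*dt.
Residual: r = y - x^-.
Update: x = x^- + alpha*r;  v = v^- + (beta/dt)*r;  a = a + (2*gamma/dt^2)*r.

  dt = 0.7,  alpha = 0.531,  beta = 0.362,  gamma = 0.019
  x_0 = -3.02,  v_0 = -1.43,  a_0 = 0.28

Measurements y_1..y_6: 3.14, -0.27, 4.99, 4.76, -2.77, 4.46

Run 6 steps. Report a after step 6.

a_post = 0.1367

step 1: x_pred=-3.9524  r=7.0924  x^+=-0.1863  v^+=2.4338  a^+=0.8300
step 2: x_pred=1.7207  r=-1.9907  x^+=0.6636  v^+=1.9853  a^+=0.6756
step 3: x_pred=2.2189  r=2.7711  x^+=3.6904  v^+=3.8913  a^+=0.8905
step 4: x_pred=6.6325  r=-1.8725  x^+=5.6382  v^+=3.5464  a^+=0.7453
step 5: x_pred=8.3033  r=-11.0733  x^+=2.4234  v^+=-1.6583  a^+=-0.1134
step 6: x_pred=1.2347  r=3.2253  x^+=2.9474  v^+=-0.0698  a^+=0.1367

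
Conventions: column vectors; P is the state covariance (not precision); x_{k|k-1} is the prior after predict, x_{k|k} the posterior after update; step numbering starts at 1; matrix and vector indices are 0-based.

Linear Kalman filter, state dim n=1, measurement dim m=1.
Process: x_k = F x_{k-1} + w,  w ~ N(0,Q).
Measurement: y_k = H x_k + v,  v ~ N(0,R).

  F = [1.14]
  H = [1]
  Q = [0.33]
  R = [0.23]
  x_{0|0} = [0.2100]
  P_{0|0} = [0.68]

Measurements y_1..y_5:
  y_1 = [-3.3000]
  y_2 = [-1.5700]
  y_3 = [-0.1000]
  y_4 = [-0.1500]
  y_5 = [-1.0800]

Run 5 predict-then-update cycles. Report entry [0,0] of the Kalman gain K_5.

K[0,0] = 0.7012

step 1: x^-=[0.2394]  P^-=[1.2137]  S=[1.4437]  K=[0.8407]  nu=[-3.5394]  x^+=[-2.7361]  P^+=[0.1934]
step 2: x^-=[-3.1192]  P^-=[0.5813]  S=[0.8113]  K=[0.7165]  nu=[1.5492]  x^+=[-2.0092]  P^+=[0.1648]
step 3: x^-=[-2.2905]  P^-=[0.5442]  S=[0.7742]  K=[0.7029]  nu=[2.1905]  x^+=[-0.7508]  P^+=[0.1617]
step 4: x^-=[-0.8559]  P^-=[0.5401]  S=[0.7701]  K=[0.7013]  nu=[0.7059]  x^+=[-0.3608]  P^+=[0.1613]
step 5: x^-=[-0.4113]  P^-=[0.5396]  S=[0.7696]  K=[0.7012]  nu=[-0.6687]  x^+=[-0.8802]  P^+=[0.1613]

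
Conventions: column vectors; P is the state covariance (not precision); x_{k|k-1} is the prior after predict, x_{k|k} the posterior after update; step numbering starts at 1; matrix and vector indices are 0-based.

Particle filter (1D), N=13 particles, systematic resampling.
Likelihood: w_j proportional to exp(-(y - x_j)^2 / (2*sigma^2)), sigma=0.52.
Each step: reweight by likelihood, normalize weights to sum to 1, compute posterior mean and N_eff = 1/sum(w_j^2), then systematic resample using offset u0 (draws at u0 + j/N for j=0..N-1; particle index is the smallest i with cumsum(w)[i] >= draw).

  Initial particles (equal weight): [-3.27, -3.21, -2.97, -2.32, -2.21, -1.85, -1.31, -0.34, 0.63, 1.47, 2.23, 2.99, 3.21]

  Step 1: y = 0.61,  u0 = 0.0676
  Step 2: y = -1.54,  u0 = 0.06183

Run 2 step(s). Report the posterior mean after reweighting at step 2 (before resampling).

post_mean = -0.3197

step 1: w=[0.0000, 0.0000, 0.0000, 0.0000, 0.0000, 0.0000, 0.0008, 0.1299, 0.6885, 0.1755, 0.0054, 0.0000, 0.0000]  mean=0.6586  Neff=1.9168  idx=[7, 8, 8, 8, 8, 8, 8, 8, 8, 8, 9, 9, 9]
step 2: w=[0.9791, 0.0023, 0.0023, 0.0023, 0.0023, 0.0023, 0.0023, 0.0023, 0.0023, 0.0023, 0.0000, 0.0000, 0.0000]  mean=-0.3197  Neff=1.0431  idx=[0, 0, 0, 0, 0, 0, 0, 0, 0, 0, 0, 0, 3]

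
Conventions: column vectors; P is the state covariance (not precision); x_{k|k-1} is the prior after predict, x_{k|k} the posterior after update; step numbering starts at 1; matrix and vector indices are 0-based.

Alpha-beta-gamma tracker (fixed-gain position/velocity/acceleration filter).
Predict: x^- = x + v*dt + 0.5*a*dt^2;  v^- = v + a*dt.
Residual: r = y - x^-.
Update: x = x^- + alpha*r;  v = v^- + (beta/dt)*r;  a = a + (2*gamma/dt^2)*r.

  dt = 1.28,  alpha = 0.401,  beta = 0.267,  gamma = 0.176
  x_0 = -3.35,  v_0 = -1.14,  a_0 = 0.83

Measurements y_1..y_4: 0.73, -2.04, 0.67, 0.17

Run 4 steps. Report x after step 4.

step 1: x_pred=-4.1293  r=4.8593  x^+=-2.1807  v^+=0.9360  a^+=1.8740
step 2: x_pred=0.5526  r=-2.5926  x^+=-0.4871  v^+=2.7939  a^+=1.3170
step 3: x_pred=4.1680  r=-3.4980  x^+=2.7653  v^+=3.7500  a^+=0.5655
step 4: x_pred=8.0285  r=-7.8585  x^+=4.8773  v^+=2.8345  a^+=-1.1229

x_post = 4.8773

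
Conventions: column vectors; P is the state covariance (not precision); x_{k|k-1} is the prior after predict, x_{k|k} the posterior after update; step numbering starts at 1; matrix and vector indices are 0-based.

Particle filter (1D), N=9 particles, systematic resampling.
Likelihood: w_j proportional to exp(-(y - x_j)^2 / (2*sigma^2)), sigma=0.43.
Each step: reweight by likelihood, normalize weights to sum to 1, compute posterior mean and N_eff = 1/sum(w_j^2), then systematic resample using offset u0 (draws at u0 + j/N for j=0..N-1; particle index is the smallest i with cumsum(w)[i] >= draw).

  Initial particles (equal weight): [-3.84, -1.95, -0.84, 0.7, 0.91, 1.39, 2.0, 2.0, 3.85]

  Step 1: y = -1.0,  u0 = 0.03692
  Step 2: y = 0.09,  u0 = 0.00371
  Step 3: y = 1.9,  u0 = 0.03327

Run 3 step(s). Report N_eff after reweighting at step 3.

N_eff = 9.0000

step 1: w=[0.0000, 0.0854, 0.9142, 0.0004, 0.0001, 0.0000, 0.0000, 0.0000, 0.0000]  mean=-0.9340  Neff=1.1862  idx=[1, 2, 2, 2, 2, 2, 2, 2, 2]
step 2: w=[0.0000, 0.1250, 0.1250, 0.1250, 0.1250, 0.1250, 0.1250, 0.1250, 0.1250]  mean=-0.8400  Neff=8.0003  idx=[1, 1, 2, 3, 4, 5, 6, 7, 8]
step 3: w=[0.1111, 0.1111, 0.1111, 0.1111, 0.1111, 0.1111, 0.1111, 0.1111, 0.1111]  mean=-0.8400  Neff=9.0000  idx=[0, 1, 2, 3, 4, 5, 6, 7, 8]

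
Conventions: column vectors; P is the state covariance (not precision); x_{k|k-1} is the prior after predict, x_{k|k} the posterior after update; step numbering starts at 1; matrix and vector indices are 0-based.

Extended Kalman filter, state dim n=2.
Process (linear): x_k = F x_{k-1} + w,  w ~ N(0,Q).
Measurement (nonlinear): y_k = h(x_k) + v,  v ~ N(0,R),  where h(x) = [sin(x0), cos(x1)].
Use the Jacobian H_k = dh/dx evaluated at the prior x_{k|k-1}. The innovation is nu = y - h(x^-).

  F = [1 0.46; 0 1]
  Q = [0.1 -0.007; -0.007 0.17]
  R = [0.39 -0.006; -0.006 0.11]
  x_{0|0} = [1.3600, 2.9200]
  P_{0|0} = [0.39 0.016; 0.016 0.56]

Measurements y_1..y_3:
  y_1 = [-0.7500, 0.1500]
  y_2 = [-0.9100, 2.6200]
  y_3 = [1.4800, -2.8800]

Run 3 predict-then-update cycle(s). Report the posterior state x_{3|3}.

step 1: x^-=[2.7032, 2.9200]  P^-=[0.6232 0.2666; 0.2666 0.7300]  H_jac=[-0.9054 0.0000; 0.0000 -0.2198]  S=[0.9009 0.0471; 0.0471 0.1453]  K=[-0.6157 -0.2039; -0.2139 -1.0352]  nu=[-1.1745, 1.1255]  x^+=[3.1968, 2.0060]  P^+=[0.2638 0.0853; 0.0853 0.5123]
step 2: x^-=[4.1195, 2.0060]  P^-=[0.5507 0.3139; 0.3139 0.6823]  H_jac=[-0.5587 0.0000; 0.0000 -0.9068]  S=[0.5619 0.1530; 0.1530 0.6710]  K=[-0.4606 -0.3191; -0.0651 -0.9072]  nu=[-0.0807, 3.0416]  x^+=[3.1860, -0.7480]  P^+=[0.3181 0.0357; 0.0357 0.1096]
step 3: x^-=[2.8419, -0.7480]  P^-=[0.4741 0.0791; 0.0791 0.2796]  H_jac=[-0.9554 0.0000; 0.0000 0.6802]  S=[0.8228 -0.0574; -0.0574 0.2394]  K=[-0.5440 0.0943; -0.0370 0.7857]  nu=[1.1848, -3.6130]  x^+=[1.8567, -3.6306]  P^+=[0.2226 0.0200; 0.0200 0.1274]

x_post = [1.8567, -3.6306]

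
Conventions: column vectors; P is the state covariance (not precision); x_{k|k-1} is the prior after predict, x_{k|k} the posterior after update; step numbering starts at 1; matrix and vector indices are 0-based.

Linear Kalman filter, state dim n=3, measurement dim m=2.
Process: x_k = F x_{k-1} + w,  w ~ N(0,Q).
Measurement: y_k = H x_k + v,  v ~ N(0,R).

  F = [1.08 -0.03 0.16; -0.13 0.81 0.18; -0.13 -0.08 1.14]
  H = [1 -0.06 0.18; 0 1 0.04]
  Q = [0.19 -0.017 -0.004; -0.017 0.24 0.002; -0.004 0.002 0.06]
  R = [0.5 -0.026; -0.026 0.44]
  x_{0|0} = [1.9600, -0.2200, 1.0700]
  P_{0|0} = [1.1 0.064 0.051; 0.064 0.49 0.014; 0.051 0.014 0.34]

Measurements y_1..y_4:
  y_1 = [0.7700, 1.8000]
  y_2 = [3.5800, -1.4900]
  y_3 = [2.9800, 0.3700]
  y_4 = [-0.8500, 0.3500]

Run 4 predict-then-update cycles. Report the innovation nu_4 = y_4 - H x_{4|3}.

innov = [-4.1523, 0.6156]

step 1: x^-=[2.2946, -0.2404, 0.9826]  P^-=[1.4955 -0.1067 -0.0395; -0.1067 0.5793 0.0565; -0.0395 0.0565 0.5073]  S=[2.0114 -0.1554; -0.1554 1.0246]  K=[0.7437 0.0071; -0.0217 0.5643; 0.0302 0.0795]  nu=[-1.7159, 2.0011]  x^+=[1.0326, 0.9260, 1.0899]  P^+=[0.3846 -0.0132 -0.0760; -0.0132 0.2483 0.0142; -0.0760 0.0142 0.4997]
step 2: x^-=[1.2618, 0.8120, 1.0341]  P^-=[0.6260 -0.0857 -0.0579; -0.0857 0.4361 0.1222; -0.0579 0.1222 0.7371]  S=[1.1383 -0.1131; -0.1131 0.8870]  K=[0.5424 -0.0300; -0.0299 0.4933; 0.0773 0.1808]  nu=[2.1807, -2.3434]  x^+=[2.5149, -0.4092, 0.7789]  P^+=[0.2867 -0.0237 -0.0899; -0.0237 0.2159 0.0494; -0.0899 0.0494 0.7045]
step 3: x^-=[2.8530, -0.5182, 0.5937]  P^-=[0.5126 -0.0725 -0.0244; -0.0725 0.4329 0.2000; -0.0244 0.2000 0.9990]  S=[1.0422 -0.0828; -0.0828 0.8905]  K=[0.4889 -0.0371; -0.0208 0.4932; 0.1602 0.2843]  nu=[-0.0109, 0.8644]  x^+=[2.8156, -0.0916, 0.8377]  P^+=[0.2593 -0.0256 -0.0856; -0.0256 0.2142 0.0846; -0.0856 0.0846 0.9078]
step 4: x^-=[3.1776, -0.2894, 0.5963]  P^-=[0.4871 -0.0593 0.0202; -0.0593 0.4484 0.2728; 0.0202 0.2728 1.2549]  S=[1.0379 -0.0539; -0.0539 0.9122]  K=[0.4744 -0.0361; -0.0096 0.5029; 0.2404 0.3683]  nu=[-4.1523, 0.6156]  x^+=[1.1855, 0.0601, -0.1753]  P^+=[0.2505 -0.0251 -0.0771; -0.0251 0.2170 0.1126; -0.0771 0.1126 1.0807]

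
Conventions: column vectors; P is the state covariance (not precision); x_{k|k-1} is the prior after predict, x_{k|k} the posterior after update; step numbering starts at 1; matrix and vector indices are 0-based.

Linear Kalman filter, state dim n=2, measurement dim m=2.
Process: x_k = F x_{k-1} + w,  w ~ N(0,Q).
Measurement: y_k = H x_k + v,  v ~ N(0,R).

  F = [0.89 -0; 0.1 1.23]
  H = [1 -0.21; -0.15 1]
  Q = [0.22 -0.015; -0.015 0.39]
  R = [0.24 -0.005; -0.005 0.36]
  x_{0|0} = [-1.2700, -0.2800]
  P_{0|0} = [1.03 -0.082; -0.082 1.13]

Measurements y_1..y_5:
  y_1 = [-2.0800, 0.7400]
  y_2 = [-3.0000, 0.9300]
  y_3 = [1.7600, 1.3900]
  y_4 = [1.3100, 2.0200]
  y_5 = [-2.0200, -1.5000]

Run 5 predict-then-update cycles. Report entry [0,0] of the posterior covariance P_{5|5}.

step 1: x^-=[-1.1303, -0.4714]  P^-=[1.0359 -0.0131; -0.0131 2.0897]  S=[1.3735 -0.6127; -0.6127 2.4769]  K=[0.8159 0.1338; 0.0536 0.8577]  nu=[-1.0487, 1.0419]  x^+=[-1.8465, 0.3660]  P^+=[0.2110 0.0757; 0.0757 0.3199]
step 2: x^-=[-1.6434, 0.2655]  P^-=[0.3872 0.0867; 0.0867 0.8947]  S=[0.6302 -0.1615; -0.1615 1.2374]  K=[0.6119 0.1030; 0.0228 0.7155]  nu=[-1.3009, 0.4179]  x^+=[-2.3963, 0.5349]  P^+=[0.1585 0.0578; 0.0578 0.2661]
step 3: x^-=[-2.1327, 0.4183]  P^-=[0.3455 0.0624; 0.0624 0.8084]  S=[0.5950 -0.1623; -0.1623 1.1575]  K=[0.5835 0.0909; 0.0081 0.6915]  nu=[3.9805, 0.6518]  x^+=[0.2492, 0.9011]  P^+=[0.1506 0.0524; 0.0524 0.2568]
step 4: x^-=[0.2218, 1.1333]  P^-=[0.3393 0.0558; 0.0558 0.7928]  S=[0.5908 -0.1649; -0.1649 1.1437]  K=[0.5789 0.0877; 0.0041 0.6865]  nu=[1.3262, 0.9200]  x^+=[1.0702, 1.7703]  P^+=[0.1492 0.0511; 0.0511 0.2548]
step 5: x^-=[0.9525, 2.2845]  P^-=[0.3382 0.0542; 0.0542 0.7895]  S=[0.5903 -0.1656; -0.1656 1.1409]  K=[0.5781 0.0870; 0.0032 0.6854]  nu=[-2.4928, -3.6417]  x^+=[-0.8052, -0.2194]  P^+=[0.1490 0.0508; 0.0508 0.2543]

P_post[0,0] = 0.1490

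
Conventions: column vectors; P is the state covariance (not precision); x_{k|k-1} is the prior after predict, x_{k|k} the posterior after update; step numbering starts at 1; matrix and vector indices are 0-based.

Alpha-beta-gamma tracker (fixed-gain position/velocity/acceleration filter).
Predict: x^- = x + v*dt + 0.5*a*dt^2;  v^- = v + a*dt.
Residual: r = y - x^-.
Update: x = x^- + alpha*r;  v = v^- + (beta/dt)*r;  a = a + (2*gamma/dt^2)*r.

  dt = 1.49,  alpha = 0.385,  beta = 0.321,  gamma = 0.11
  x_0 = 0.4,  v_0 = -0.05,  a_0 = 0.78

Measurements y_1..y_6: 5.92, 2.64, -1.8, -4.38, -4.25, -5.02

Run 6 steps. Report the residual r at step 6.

resid = 7.2584

step 1: x_pred=1.1913  r=4.7287  x^+=3.0119  v^+=2.1309  a^+=1.2486
step 2: x_pred=7.5729  r=-4.9329  x^+=5.6738  v^+=2.9286  a^+=0.7598
step 3: x_pred=10.8807  r=-12.6807  x^+=5.9986  v^+=1.3287  a^+=-0.4968
step 4: x_pred=7.4269  r=-11.8069  x^+=2.8813  v^+=-1.9552  a^+=-1.6668
step 5: x_pred=-1.8822  r=-2.3678  x^+=-2.7938  v^+=-4.9489  a^+=-1.9015
step 6: x_pred=-12.2784  r=7.2584  x^+=-9.4839  v^+=-6.2184  a^+=-1.1822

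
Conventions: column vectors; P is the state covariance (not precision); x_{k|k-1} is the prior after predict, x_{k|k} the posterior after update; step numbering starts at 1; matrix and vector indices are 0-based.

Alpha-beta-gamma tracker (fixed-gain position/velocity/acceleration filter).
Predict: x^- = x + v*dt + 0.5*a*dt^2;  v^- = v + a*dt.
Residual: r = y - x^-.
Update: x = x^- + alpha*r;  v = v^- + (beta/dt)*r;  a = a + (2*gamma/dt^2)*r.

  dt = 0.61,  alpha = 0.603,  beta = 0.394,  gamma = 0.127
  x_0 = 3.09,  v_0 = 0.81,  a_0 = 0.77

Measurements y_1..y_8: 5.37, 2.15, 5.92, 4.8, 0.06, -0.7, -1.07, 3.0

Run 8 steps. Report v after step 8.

step 1: x_pred=3.7274  r=1.6426  x^+=4.7179  v^+=2.3407  a^+=1.8913
step 2: x_pred=6.4976  r=-4.3476  x^+=3.8760  v^+=0.6863  a^+=-1.0764
step 3: x_pred=4.0943  r=1.8257  x^+=5.1952  v^+=1.2089  a^+=0.1698
step 4: x_pred=5.9642  r=-1.1642  x^+=5.2622  v^+=0.5605  a^+=-0.6249
step 5: x_pred=5.4878  r=-5.4278  x^+=2.2148  v^+=-3.3266  a^+=-4.3300
step 6: x_pred=-0.6199  r=-0.0801  x^+=-0.6682  v^+=-6.0196  a^+=-4.3846
step 7: x_pred=-5.1559  r=4.0859  x^+=-2.6921  v^+=-6.0551  a^+=-1.5955
step 8: x_pred=-6.6826  r=9.6826  x^+=-0.8440  v^+=-0.7744  a^+=5.0139

v_post = -0.7744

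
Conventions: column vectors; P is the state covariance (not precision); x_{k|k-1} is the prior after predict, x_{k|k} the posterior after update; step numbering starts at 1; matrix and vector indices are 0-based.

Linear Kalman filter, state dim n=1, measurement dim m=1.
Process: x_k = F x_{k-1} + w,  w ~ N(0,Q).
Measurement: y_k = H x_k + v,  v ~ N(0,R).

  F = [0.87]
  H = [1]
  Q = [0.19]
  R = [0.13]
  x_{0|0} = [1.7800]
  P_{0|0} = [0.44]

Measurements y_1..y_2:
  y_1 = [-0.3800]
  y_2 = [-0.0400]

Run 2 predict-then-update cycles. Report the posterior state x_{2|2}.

x_post = [-0.0258]

step 1: x^-=[1.5486]  P^-=[0.5230]  S=[0.6530]  K=[0.8009]  nu=[-1.9286]  x^+=[0.0039]  P^+=[0.1041]
step 2: x^-=[0.0034]  P^-=[0.2688]  S=[0.3988]  K=[0.6740]  nu=[-0.0434]  x^+=[-0.0258]  P^+=[0.0876]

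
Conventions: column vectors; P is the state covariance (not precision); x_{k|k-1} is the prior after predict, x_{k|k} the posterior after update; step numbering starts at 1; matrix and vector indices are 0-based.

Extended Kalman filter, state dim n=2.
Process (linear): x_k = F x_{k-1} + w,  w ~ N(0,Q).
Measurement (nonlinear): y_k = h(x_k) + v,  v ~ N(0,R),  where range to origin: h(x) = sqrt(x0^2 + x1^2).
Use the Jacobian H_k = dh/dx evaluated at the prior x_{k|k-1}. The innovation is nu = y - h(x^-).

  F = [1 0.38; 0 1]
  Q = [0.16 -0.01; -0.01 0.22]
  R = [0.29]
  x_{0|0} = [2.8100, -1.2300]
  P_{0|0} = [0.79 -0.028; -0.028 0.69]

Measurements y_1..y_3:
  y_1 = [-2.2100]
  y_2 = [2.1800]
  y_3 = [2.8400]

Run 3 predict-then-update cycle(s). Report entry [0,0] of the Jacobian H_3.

H_jac[0,0] = -0.9471

step 1: x^-=[2.3426, -1.2300]  P^-=[1.0284 0.2242; 0.2242 0.9100]  H_jac=[0.8854 -0.4649]  S=[1.1082]  K=[0.7275; -0.2026]  nu=[-4.8559]  x^+=[-1.1902, -0.2462]  P^+=[0.4418 0.3876; 0.3876 0.8645]
step 2: x^-=[-1.2837, -0.2462]  P^-=[1.0212 0.7061; 0.7061 1.0845]  H_jac=[-0.9821 -0.1883]  S=[1.5746]  K=[-0.7214; -0.5701]  nu=[0.8729]  x^+=[-1.9134, -0.7438]  P^+=[0.2018 0.0585; 0.0585 0.5727]
step 3: x^-=[-2.1960, -0.7438]  P^-=[0.4890 0.2662; 0.2662 0.7927]  H_jac=[-0.9471 -0.3208]  S=[0.9720]  K=[-0.5643; -0.5210]  nu=[0.5214]  x^+=[-2.4903, -1.0155]  P^+=[0.1794 -0.0196; -0.0196 0.5289]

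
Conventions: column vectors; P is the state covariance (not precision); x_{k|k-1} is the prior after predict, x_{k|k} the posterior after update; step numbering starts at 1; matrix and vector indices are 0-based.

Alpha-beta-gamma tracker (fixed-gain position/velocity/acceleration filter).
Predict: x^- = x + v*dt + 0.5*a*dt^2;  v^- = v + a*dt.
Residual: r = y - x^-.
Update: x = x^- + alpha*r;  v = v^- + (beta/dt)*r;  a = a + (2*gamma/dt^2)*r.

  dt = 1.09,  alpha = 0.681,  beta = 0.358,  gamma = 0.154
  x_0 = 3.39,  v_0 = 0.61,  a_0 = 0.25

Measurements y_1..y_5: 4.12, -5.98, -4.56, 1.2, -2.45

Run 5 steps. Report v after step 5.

step 1: x_pred=4.2034  r=-0.0834  x^+=4.1466  v^+=0.8551  a^+=0.2284
step 2: x_pred=5.2143  r=-11.1943  x^+=-2.4090  v^+=-2.5726  a^+=-2.6736
step 3: x_pred=-6.8014  r=2.2414  x^+=-5.2750  v^+=-4.7507  a^+=-2.0925
step 4: x_pred=-11.6964  r=12.8964  x^+=-2.9139  v^+=-2.7959  a^+=1.2507
step 5: x_pred=-5.2185  r=2.7685  x^+=-3.3332  v^+=-0.5234  a^+=1.9684

v_post = -0.5234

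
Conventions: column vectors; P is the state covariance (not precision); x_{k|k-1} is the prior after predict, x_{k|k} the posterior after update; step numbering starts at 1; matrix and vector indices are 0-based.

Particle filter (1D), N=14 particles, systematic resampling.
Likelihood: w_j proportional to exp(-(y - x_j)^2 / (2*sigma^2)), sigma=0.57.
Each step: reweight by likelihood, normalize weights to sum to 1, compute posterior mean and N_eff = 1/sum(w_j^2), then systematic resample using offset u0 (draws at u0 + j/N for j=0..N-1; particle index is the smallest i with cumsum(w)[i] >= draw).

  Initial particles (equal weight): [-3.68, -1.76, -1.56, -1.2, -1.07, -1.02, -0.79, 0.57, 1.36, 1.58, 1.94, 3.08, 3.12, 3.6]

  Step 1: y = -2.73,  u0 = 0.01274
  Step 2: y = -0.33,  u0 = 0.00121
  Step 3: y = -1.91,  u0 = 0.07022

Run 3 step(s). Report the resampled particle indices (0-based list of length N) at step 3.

step 1: w=[0.3767, 0.3551, 0.1838, 0.0412, 0.0218, 0.0168, 0.0046, 0.0000, 0.0000, 0.0000, 0.0000, 0.0000, 0.0000, 0.0000]  mean=-2.3916  Neff=3.2862  idx=[0, 0, 0, 0, 0, 0, 1, 1, 1, 1, 1, 2, 2, 3]
step 2: w=[0.0000, 0.0000, 0.0000, 0.0000, 0.0000, 0.0000, 0.0595, 0.0595, 0.0595, 0.0595, 0.0595, 0.1350, 0.1350, 0.4322]  mean=-1.4640  Neff=4.1494  idx=[6, 7, 8, 9, 10, 11, 11, 12, 13, 13, 13, 13, 13, 13]
step 3: w=[0.0959, 0.0959, 0.0959, 0.0959, 0.0959, 0.0822, 0.0822, 0.0822, 0.0457, 0.0457, 0.0457, 0.0457, 0.0457, 0.0457]  mean=-1.5572  Neff=12.7004  idx=[0, 1, 2, 2, 3, 4, 5, 6, 6, 7, 9, 10, 12, 13]

resampled_idx = [0, 1, 2, 2, 3, 4, 5, 6, 6, 7, 9, 10, 12, 13]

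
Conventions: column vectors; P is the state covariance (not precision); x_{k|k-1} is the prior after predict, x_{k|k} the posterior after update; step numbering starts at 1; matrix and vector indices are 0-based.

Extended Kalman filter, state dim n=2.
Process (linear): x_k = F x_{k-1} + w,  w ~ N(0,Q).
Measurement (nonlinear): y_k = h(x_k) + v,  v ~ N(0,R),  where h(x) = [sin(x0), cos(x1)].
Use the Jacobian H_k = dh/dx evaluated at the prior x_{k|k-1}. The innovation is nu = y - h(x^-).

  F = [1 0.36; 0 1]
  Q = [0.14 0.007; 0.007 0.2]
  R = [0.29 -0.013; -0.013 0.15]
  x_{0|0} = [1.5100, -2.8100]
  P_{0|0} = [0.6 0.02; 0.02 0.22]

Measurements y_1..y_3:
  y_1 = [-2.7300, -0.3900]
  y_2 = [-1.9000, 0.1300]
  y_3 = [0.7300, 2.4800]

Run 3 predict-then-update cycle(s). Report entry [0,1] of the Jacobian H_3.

H_jac[0,1] = 0.0000

step 1: x^-=[0.4984, -2.8100]  P^-=[0.7829 0.1062; 0.1062 0.4200]  H_jac=[0.8783 0.0000; 0.0000 0.3255]  S=[0.8940 0.0174; 0.0174 0.1945]  K=[0.7671 0.1093; 0.0908 0.6948]  nu=[-3.2080, 0.5555]  x^+=[-1.9017, -2.7154]  P^+=[0.2516 0.0197; 0.0197 0.3165]
step 2: x^-=[-2.8792, -2.7154]  P^-=[0.4469 0.1407; 0.1407 0.5165]  H_jac=[-0.9658 0.0000; 0.0000 0.4134]  S=[0.7068 -0.0692; -0.0692 0.2383]  K=[-0.6039 0.0688; -0.1076 0.8649]  nu=[-1.6406, 1.0406]  x^+=[-1.8170, -1.6389]  P^+=[0.1823 0.0439; 0.0439 0.3172]
step 3: x^-=[-2.4070, -1.6389]  P^-=[0.3950 0.1651; 0.1651 0.5172]  H_jac=[-0.7421 0.0000; 0.0000 0.9977]  S=[0.5075 -0.1353; -0.1353 0.6648]  K=[-0.5408 0.1378; -0.0366 0.7687]  nu=[1.4003, 2.5481]  x^+=[-2.8132, 0.2686]  P^+=[0.2138 0.0278; 0.0278 0.1161]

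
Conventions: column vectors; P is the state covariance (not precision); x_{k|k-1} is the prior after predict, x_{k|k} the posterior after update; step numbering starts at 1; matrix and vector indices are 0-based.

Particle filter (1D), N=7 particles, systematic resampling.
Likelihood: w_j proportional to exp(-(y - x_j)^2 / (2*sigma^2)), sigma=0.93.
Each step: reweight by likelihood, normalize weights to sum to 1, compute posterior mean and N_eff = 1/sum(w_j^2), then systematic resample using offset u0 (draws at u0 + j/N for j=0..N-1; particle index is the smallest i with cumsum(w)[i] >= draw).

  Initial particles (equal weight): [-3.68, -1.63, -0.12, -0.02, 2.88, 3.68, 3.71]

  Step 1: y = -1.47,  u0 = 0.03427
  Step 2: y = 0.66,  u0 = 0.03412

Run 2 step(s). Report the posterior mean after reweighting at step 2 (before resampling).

step 1: w=[0.0351, 0.5830, 0.2063, 0.1755, 0.0000, 0.0000, 0.0000]  mean=-1.1079  Neff=2.4124  idx=[0, 1, 1, 1, 1, 2, 3]
step 2: w=[0.0000, 0.0290, 0.0290, 0.0290, 0.0290, 0.4233, 0.4606]  mean=-0.2493  Neff=2.5336  idx=[2, 5, 5, 5, 6, 6, 6]

post_mean = -0.2493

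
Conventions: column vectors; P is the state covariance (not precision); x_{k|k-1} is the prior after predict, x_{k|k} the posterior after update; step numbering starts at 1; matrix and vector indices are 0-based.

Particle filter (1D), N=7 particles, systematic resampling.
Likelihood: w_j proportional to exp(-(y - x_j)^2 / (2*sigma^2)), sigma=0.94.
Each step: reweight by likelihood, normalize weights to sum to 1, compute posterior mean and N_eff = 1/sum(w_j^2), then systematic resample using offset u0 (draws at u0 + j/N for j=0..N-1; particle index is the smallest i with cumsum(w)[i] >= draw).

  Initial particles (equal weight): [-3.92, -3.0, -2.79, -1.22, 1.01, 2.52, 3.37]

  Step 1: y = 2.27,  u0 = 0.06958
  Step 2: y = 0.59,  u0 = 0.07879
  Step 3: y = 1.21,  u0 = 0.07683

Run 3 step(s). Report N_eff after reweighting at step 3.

N_eff = 6.6338

step 1: w=[0.0000, 0.0000, 0.0000, 0.0005, 0.2169, 0.5140, 0.2685]  mean=2.4188  Neff=2.6083  idx=[4, 4, 5, 5, 5, 6, 6]
step 2: w=[0.4114, 0.4114, 0.0552, 0.0552, 0.0552, 0.0057, 0.0057]  mean=1.2873  Neff=2.8757  idx=[0, 0, 0, 1, 1, 1, 4]
step 3: w=[0.1566, 0.1566, 0.1566, 0.1566, 0.1566, 0.1566, 0.0606]  mean=1.1016  Neff=6.6338  idx=[0, 1, 2, 3, 4, 5, 5]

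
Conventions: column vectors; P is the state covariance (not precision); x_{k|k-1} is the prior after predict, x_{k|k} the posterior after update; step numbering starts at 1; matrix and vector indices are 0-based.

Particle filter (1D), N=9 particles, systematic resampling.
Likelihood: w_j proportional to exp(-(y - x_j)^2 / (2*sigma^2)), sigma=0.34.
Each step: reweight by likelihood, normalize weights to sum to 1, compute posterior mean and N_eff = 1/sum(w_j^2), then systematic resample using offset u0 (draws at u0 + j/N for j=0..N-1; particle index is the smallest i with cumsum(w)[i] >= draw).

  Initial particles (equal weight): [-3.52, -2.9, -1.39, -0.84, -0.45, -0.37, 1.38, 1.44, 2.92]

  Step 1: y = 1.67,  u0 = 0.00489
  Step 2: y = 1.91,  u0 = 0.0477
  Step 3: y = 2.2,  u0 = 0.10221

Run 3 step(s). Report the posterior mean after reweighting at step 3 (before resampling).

post_mean = 1.4192

step 1: w=[0.0000, 0.0000, 0.0000, 0.0000, 0.0000, 0.0000, 0.4660, 0.5333, 0.0008]  mean=1.4132  Neff=1.9941  idx=[6, 6, 6, 6, 6, 7, 7, 7, 7]
step 2: w=[0.0982, 0.0982, 0.0982, 0.0982, 0.0982, 0.1273, 0.1273, 0.1273, 0.1273]  mean=1.4105  Neff=8.8502  idx=[0, 1, 2, 3, 5, 5, 6, 7, 8]
step 3: w=[0.0867, 0.0867, 0.0867, 0.0867, 0.1306, 0.1306, 0.1306, 0.1306, 0.1306]  mean=1.4192  Neff=8.6653  idx=[1, 2, 3, 4, 5, 6, 7, 8, 8]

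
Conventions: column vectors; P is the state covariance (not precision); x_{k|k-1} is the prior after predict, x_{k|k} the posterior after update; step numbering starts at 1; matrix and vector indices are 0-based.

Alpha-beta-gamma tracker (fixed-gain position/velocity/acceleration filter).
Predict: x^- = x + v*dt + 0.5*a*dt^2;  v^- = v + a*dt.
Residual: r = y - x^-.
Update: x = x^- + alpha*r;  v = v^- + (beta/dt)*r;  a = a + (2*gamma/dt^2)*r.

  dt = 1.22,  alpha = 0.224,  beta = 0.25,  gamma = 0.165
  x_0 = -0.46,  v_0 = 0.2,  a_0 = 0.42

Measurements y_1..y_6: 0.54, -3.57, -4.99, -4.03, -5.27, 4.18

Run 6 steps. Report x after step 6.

x_post = -11.1400

step 1: x_pred=0.0966  r=0.4434  x^+=0.1959  v^+=0.8033  a^+=0.5183
step 2: x_pred=1.5616  r=-5.1316  x^+=0.4121  v^+=0.3841  a^+=-0.6194
step 3: x_pred=0.4197  r=-5.4097  x^+=-0.7921  v^+=-1.4802  a^+=-1.8188
step 4: x_pred=-3.9515  r=-0.0785  x^+=-3.9691  v^+=-3.7153  a^+=-1.8362
step 5: x_pred=-9.8683  r=4.5983  x^+=-8.8383  v^+=-5.0132  a^+=-0.8167
step 6: x_pred=-15.5622  r=19.7422  x^+=-11.1400  v^+=-1.9641  a^+=3.5604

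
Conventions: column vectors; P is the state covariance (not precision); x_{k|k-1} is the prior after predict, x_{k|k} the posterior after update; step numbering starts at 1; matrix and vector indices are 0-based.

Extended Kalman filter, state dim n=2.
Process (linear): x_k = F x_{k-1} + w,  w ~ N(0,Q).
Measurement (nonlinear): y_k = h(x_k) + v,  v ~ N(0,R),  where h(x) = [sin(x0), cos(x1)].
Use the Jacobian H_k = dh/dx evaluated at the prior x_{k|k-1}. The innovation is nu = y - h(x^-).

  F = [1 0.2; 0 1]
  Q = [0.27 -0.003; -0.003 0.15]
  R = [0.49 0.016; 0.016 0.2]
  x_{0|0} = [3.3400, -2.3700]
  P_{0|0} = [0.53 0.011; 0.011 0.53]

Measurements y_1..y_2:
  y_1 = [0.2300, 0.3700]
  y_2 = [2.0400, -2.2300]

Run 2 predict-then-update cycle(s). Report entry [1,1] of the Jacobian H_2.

step 1: x^-=[2.8660, -2.3700]  P^-=[0.8256 0.1140; 0.1140 0.6800]  H_jac=[-0.9623 0.0000; 0.0000 0.6973]  S=[1.2545 -0.0605; -0.0605 0.5306]  K=[-0.6295 0.0780; -0.0446 0.8885]  nu=[-0.0421, 1.0868]  x^+=[2.9773, -1.4025]  P^+=[0.3193 0.0079; 0.0079 0.2538]
step 2: x^-=[2.6968, -1.4025]  P^-=[0.6026 0.0557; 0.0557 0.4038]  H_jac=[-0.9027 0.0000; 0.0000 0.9859]  S=[0.9811 -0.0336; -0.0336 0.5925]  K=[-0.5524 0.0614; -0.0283 0.6703]  nu=[1.6098, -2.3975]  x^+=[1.6605, -3.0552]  P^+=[0.2987 0.0035; 0.0035 0.1355]

H_jac[1,1] = 0.9859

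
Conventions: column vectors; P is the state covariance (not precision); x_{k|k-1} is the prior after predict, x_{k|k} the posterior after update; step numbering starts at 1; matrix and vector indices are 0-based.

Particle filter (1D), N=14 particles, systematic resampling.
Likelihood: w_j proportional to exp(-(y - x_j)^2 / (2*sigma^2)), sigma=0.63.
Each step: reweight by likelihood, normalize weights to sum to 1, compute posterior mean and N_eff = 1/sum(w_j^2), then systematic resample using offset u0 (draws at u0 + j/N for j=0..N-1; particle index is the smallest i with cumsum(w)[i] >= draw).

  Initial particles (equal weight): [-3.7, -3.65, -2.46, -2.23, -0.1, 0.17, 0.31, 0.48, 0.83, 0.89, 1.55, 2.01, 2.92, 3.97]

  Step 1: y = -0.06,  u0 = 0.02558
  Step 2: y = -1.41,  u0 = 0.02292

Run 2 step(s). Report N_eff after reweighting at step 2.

N_eff = 7.4446

step 1: w=[0.0000, 0.0000, 0.0002, 0.0006, 0.2374, 0.2226, 0.2002, 0.1648, 0.0877, 0.0763, 0.0091, 0.0011, 0.0000, 0.0000]  mean=0.3104  Neff=5.3546  idx=[4, 4, 4, 5, 5, 5, 5, 6, 6, 7, 7, 7, 8, 9]
step 2: w=[0.1912, 0.1912, 0.1912, 0.0715, 0.0715, 0.0715, 0.0715, 0.0400, 0.0400, 0.0184, 0.0184, 0.0184, 0.0030, 0.0021]  mean=0.0470  Neff=7.4446  idx=[0, 0, 0, 1, 1, 1, 2, 2, 3, 4, 5, 6, 7, 9]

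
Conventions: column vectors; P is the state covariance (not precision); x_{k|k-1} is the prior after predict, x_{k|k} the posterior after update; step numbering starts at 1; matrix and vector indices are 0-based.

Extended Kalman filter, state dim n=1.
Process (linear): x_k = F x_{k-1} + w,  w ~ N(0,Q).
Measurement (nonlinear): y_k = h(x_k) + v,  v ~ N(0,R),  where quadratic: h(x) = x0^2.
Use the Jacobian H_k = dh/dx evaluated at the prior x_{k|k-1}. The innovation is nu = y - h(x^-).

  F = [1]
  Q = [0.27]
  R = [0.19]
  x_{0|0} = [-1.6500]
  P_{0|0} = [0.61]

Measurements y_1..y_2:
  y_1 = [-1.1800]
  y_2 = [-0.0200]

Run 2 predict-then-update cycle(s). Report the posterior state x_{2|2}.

step 1: x^-=[-1.6500]  P^-=[0.8800]  H_jac=[-3.3000]  S=[9.7732]  K=[-0.2971]  nu=[-3.9025]  x^+=[-0.4904]  P^+=[0.0171]
step 2: x^-=[-0.4904]  P^-=[0.2871]  H_jac=[-0.9808]  S=[0.4662]  K=[-0.6040]  nu=[-0.2605]  x^+=[-0.3331]  P^+=[0.1170]

x_post = [-0.3331]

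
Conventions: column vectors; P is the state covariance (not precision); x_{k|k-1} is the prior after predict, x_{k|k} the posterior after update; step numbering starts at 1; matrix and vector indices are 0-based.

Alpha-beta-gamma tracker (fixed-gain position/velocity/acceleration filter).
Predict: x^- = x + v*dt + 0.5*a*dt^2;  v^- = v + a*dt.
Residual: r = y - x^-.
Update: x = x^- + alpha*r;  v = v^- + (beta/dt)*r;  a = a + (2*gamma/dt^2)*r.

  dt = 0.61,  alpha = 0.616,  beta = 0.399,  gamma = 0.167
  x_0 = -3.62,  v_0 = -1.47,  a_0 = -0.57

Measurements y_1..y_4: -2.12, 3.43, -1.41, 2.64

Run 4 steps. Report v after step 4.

step 1: x_pred=-4.6227  r=2.5027  x^+=-3.0811  v^+=-0.1807  a^+=1.6765
step 2: x_pred=-2.8793  r=6.3093  x^+=1.0072  v^+=4.9689  a^+=7.3398
step 3: x_pred=5.4038  r=-6.8138  x^+=1.2065  v^+=4.9893  a^+=1.2237
step 4: x_pred=4.4776  r=-1.8376  x^+=3.3457  v^+=4.5337  a^+=-0.4258

v_post = 4.5337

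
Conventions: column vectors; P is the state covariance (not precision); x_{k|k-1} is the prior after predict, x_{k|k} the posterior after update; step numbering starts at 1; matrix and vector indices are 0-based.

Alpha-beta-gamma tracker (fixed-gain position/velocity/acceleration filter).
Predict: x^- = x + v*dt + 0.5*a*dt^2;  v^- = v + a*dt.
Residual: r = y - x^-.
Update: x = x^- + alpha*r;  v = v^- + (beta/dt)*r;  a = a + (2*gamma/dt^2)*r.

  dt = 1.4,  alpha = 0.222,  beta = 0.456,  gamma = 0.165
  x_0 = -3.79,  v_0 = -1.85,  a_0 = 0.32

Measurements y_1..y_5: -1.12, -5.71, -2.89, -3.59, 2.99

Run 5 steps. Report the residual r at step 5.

resid = 1.5450

step 1: x_pred=-6.0664  r=4.9464  x^+=-4.9683  v^+=0.2091  a^+=1.1528
step 2: x_pred=-3.5458  r=-2.1642  x^+=-4.0262  v^+=1.1181  a^+=0.7884
step 3: x_pred=-1.6882  r=-1.2018  x^+=-1.9550  v^+=1.8305  a^+=0.5861
step 4: x_pred=1.1821  r=-4.7721  x^+=0.1227  v^+=1.0967  a^+=-0.2174
step 5: x_pred=1.4450  r=1.5450  x^+=1.7880  v^+=1.2956  a^+=0.0428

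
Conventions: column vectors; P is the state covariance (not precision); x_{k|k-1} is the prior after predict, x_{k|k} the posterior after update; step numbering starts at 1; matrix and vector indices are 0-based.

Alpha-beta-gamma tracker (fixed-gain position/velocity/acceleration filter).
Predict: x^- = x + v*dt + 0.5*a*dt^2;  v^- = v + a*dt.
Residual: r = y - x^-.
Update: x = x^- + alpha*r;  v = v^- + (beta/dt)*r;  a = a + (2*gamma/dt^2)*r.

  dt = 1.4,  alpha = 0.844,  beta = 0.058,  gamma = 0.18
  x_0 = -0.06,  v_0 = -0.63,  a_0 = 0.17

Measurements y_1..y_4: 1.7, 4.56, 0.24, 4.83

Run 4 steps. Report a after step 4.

a_post = 0.1926

step 1: x_pred=-0.7754  r=2.4754  x^+=1.3138  v^+=-0.2894  a^+=0.6247
step 2: x_pred=1.5208  r=3.0392  x^+=4.0859  v^+=0.7110  a^+=1.1829
step 3: x_pred=6.2405  r=-6.0005  x^+=1.1761  v^+=2.1184  a^+=0.0808
step 4: x_pred=4.2210  r=0.6090  x^+=4.7350  v^+=2.2567  a^+=0.1926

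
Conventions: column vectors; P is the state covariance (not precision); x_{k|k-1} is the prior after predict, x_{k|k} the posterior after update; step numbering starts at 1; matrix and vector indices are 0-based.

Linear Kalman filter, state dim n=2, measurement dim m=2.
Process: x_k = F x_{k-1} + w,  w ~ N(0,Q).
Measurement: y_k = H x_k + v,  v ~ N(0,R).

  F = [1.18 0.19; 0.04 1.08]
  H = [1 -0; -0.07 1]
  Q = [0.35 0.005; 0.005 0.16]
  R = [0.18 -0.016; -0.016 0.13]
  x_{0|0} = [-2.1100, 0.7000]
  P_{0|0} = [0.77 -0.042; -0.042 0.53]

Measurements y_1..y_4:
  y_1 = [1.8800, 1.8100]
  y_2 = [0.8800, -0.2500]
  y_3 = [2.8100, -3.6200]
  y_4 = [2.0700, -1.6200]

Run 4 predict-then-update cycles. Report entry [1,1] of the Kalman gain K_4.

K[1,1] = 0.6686

step 1: x^-=[-2.3568, 0.6716]  P^-=[1.4224 0.0963; 0.0963 0.7758]  S=[1.6024 -0.0193; -0.0193 0.8993]  K=[0.8879 0.0154; 0.0704 0.8567]  nu=[4.2368, 0.9734]  x^+=[1.4198, 1.8038]  P^+=[0.1596 -0.0010; -0.0010 0.1102]
step 2: x^-=[2.0181, 2.0049]  P^-=[0.5757 0.0338; 0.0338 0.2887]  S=[0.7557 -0.0225; -0.0225 0.4168]  K=[0.7626 0.0256; 0.0653 0.6905]  nu=[-1.1381, -2.1136]  x^+=[1.0962, 0.4711]  P^+=[0.1369 0.0007; 0.0007 0.0888]
step 3: x^-=[1.3830, 0.5527]  P^-=[0.5441 0.0306; 0.0306 0.2638]  S=[0.7241 -0.0235; -0.0235 0.3922]  K=[0.7522 0.0259; 0.0640 0.6710]  nu=[1.4270, -4.0758]  x^+=[2.3507, -2.0910]  P^+=[0.1350 0.0008; 0.0008 0.0863]
step 4: x^-=[2.3765, -2.1643]  P^-=[0.5414 0.0301; 0.0301 0.2609]  S=[0.7214 -0.0238; -0.0238 0.3893]  K=[0.7513 0.0259; 0.0638 0.6686]  nu=[-0.3065, 0.7107]  x^+=[2.1646, -1.7087]  P^+=[0.1348 0.0008; 0.0008 0.0860]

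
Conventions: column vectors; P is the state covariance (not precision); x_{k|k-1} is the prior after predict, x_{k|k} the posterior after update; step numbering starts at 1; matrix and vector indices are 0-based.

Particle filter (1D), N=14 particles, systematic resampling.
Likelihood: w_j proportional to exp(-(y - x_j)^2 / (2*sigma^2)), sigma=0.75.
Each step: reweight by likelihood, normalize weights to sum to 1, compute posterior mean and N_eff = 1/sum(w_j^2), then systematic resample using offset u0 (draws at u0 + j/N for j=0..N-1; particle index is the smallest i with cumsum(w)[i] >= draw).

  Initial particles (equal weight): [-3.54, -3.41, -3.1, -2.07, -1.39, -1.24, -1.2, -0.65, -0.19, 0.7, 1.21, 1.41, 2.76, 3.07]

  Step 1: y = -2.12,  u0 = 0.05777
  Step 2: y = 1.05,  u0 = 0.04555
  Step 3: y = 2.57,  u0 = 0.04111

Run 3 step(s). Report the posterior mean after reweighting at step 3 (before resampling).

post_mean = -0.6611

step 1: w=[0.0463, 0.0633, 0.1183, 0.2773, 0.1731, 0.1396, 0.1310, 0.0407, 0.0101, 0.0002, 0.0000, 0.0000, 0.0000, 0.0000]  mean=-1.9197  Neff=6.0457  idx=[1, 2, 2, 3, 3, 3, 3, 4, 4, 5, 5, 6, 6, 7]
step 2: w=[0.0000, 0.0000, 0.0000, 0.0014, 0.0014, 0.0014, 0.0014, 0.0392, 0.0392, 0.0736, 0.0736, 0.0864, 0.0864, 0.5962]  mean=-0.8976  Neff=2.6018  idx=[8, 9, 10, 11, 12, 12, 13, 13, 13, 13, 13, 13, 13, 13]
step 3: w=[0.0011, 0.0031, 0.0031, 0.0040, 0.0040, 0.0040, 0.1226, 0.1226, 0.1226, 0.1226, 0.1226, 0.1226, 0.1226, 0.1226]  mean=-0.6611  Neff=8.3131  idx=[6, 6, 7, 7, 8, 9, 9, 10, 10, 11, 12, 12, 13, 13]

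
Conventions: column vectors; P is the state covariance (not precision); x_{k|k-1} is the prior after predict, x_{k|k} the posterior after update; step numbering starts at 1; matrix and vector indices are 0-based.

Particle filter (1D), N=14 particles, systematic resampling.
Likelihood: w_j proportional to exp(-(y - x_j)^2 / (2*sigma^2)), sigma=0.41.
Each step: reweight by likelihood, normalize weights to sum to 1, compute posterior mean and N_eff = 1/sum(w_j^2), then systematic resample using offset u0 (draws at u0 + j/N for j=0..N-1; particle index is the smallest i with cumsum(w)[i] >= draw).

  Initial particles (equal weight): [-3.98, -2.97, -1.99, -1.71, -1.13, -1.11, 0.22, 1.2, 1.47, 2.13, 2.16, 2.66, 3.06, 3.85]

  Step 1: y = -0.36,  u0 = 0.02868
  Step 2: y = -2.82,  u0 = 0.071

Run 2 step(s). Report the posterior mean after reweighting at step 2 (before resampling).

post_mean = -1.1196

step 1: w=[0.0000, 0.0000, 0.0005, 0.0060, 0.2341, 0.2563, 0.5020, 0.0010, 0.0001, 0.0000, 0.0000, 0.0000, 0.0000, 0.0000]  mean=-0.4486  Neff=2.6841  idx=[4, 4, 4, 5, 5, 5, 5, 6, 6, 6, 6, 6, 6, 6]
step 2: w=[0.1596, 0.1596, 0.1596, 0.1303, 0.1303, 0.1303, 0.1303, 0.0000, 0.0000, 0.0000, 0.0000, 0.0000, 0.0000, 0.0000]  mean=-1.1196  Neff=6.9290  idx=[0, 0, 1, 1, 2, 2, 3, 3, 4, 4, 5, 5, 6, 6]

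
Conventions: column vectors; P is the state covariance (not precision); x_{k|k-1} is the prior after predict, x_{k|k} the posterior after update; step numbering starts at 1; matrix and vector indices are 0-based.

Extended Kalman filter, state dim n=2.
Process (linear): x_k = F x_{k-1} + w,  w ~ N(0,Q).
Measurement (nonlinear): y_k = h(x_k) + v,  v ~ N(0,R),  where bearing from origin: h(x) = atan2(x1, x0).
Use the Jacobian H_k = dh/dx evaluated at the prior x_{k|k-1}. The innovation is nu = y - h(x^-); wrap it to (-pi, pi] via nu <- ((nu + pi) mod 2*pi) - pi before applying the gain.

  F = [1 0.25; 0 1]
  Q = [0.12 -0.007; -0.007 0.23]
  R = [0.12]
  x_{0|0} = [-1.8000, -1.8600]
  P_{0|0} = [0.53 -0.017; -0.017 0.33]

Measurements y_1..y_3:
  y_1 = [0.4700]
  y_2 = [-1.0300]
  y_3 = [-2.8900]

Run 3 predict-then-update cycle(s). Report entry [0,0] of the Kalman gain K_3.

K[0,0] = 1.1112

step 1: x^-=[-2.2650, -1.8600]  P^-=[0.6621 0.0585; 0.0585 0.5600]  H_jac=[0.2165 -0.2637]  S=[0.1833]  K=[0.6980; -0.7365]  nu=[2.9241]  x^+=[-0.2239, -4.0135]  P^+=[0.5728 0.1527; 0.1527 0.4606]
step 2: x^-=[-1.2273, -4.0135]  P^-=[0.7980 0.2609; 0.2609 0.6906]  H_jac=[0.2279 -0.0697]  S=[0.1565]  K=[1.0457; 0.0724]  nu=[0.8376]  x^+=[-0.3515, -3.9529]  P^+=[0.6269 0.2490; 0.2490 0.6898]
step 3: x^-=[-1.3397, -3.9529]  P^-=[0.9145 0.4145; 0.4145 0.9198]  H_jac=[0.2269 -0.0769]  S=[0.1581]  K=[1.1112; 0.1475]  nu=[-0.9924]  x^+=[-2.4425, -4.0993]  P^+=[0.7193 0.3886; 0.3886 0.9163]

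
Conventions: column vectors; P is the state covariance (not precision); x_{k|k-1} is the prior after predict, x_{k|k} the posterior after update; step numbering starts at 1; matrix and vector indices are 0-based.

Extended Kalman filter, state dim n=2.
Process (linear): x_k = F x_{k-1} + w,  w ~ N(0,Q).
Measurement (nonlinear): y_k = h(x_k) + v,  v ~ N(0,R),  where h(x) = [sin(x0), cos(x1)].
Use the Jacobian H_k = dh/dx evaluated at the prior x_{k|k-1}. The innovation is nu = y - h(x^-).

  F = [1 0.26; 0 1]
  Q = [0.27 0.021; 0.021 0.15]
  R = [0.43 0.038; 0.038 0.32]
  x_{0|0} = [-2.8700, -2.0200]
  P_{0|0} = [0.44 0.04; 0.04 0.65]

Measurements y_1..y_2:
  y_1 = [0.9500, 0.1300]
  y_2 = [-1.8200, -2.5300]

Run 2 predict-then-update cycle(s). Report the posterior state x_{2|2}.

x_post = [-3.2192, -2.8241]

step 1: x^-=[-3.3952, -2.0200]  P^-=[0.7747 0.2300; 0.2300 0.8000]  H_jac=[-0.9680 0.0000; 0.0000 0.9008]  S=[1.1560 -0.1626; -0.1626 0.9691]  K=[-0.6337 0.1075; -0.0902 0.7285]  nu=[0.6991, 0.5642]  x^+=[-3.7775, -1.6720]  P^+=[0.2773 0.0115; 0.0115 0.2550]
step 2: x^-=[-4.2123, -1.6720]  P^-=[0.5704 0.0987; 0.0987 0.4050]  H_jac=[-0.4795 0.0000; 0.0000 0.9949]  S=[0.5612 -0.0091; -0.0091 0.7208]  K=[-0.4853 0.1302; -0.0753 0.5580]  nu=[-2.6975, -2.4290]  x^+=[-3.2192, -2.8241]  P^+=[0.4249 0.0233; 0.0233 0.1766]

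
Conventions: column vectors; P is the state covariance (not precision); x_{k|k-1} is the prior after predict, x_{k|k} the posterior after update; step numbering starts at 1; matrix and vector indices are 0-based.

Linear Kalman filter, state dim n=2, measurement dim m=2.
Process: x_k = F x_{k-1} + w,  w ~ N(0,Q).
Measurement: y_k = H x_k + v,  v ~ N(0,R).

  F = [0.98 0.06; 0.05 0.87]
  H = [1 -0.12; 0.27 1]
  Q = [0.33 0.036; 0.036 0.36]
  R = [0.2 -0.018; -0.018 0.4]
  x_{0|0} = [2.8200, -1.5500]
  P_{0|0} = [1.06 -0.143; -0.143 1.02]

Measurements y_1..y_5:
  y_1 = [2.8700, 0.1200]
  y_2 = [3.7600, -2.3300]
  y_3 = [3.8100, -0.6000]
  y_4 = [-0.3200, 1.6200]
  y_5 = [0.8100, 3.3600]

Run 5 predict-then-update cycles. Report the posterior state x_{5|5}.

x_post = [1.2042, 1.8565]

step 1: x^-=[2.6706, -1.2075]  P^-=[1.3349 0.0188; 0.0188 1.1222]  S=[1.5465 0.2260; 0.2260 1.6297]  K=[0.8448 0.1156; -0.1796 0.7166]  nu=[0.0545, 0.6064]  x^+=[2.7867, -0.7827]  P^+=[0.1652 -0.0136; -0.0136 0.2936]
step 2: x^-=[2.6840, -0.5416]  P^-=[0.4882 0.0478; 0.0478 0.5814]  S=[0.6851 0.0903; 0.0903 1.0428]  K=[0.6894 0.1125; -0.1084 0.5793]  nu=[1.0110, -2.5131]  x^+=[3.0981, -2.1071]  P^+=[0.1354 -0.0039; -0.0039 0.2347]
step 3: x^-=[2.9098, -1.6782]  P^-=[0.4604 0.0515; 0.0515 0.5377]  S=[0.6558 0.0916; 0.0916 0.9991]  K=[0.6767 0.1139; -0.0982 0.5611]  nu=[0.6988, 0.2926]  x^+=[3.4160, -1.5827]  P^+=[0.1330 -0.0025; -0.0025 0.2269]
step 4: x^-=[3.2527, -1.2062]  P^-=[0.4582 0.0522; 0.0522 0.5318]  S=[0.6534 0.0924; 0.0924 0.9934]  K=[0.6756 0.1142; -0.0968 0.5586]  nu=[-3.7175, 1.9479]  x^+=[0.9637, 0.2417]  P^+=[0.1328 -0.0023; -0.0023 0.2258]
step 5: x^-=[0.9590, 0.2584]  P^-=[0.4581 0.0523; 0.0523 0.5310]  S=[0.6532 0.0926; 0.0926 0.9927]  K=[0.6755 0.1143; -0.0966 0.5582]  nu=[-0.1179, 2.8427]  x^+=[1.2042, 1.8565]  P^+=[0.1328 -0.0023; -0.0023 0.2256]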